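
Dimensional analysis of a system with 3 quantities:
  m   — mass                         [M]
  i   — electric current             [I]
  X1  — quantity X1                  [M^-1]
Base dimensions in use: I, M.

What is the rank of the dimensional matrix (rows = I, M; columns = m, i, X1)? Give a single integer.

2

Write exponents as rows I,M / cols m,i,X1:
  I: [ 0  1  0]
  M: [ 1  0 -1]
Echelon form has 2 nonzero rows (pivots: m,i)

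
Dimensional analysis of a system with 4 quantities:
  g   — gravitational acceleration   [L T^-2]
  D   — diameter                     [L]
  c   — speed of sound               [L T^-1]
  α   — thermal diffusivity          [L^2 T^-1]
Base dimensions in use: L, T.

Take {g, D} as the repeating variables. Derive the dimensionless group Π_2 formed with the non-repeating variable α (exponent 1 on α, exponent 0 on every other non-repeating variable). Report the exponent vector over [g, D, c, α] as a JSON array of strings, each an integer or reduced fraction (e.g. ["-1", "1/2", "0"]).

Dimensional matrix (L×T by g×D×c×α):
  L: [ 1  1  1  2]
  T: [-2  0 -1 -1]
Echelon form has 2 nonzero rows (pivots: g,D)
Pivot set = {g,D}, free = {c,α}
RREF:
  r0: [   1    0  1/2  1/2]
  r1: [   0    1  1/2  3/2]
Fix exponent of α at 1, c at 0; solve each RREF row for its pivot's exponent:
  r0: exp(g) + (1/2)·1 = 0 ⇒ exp(g) = -1/2
  r1: exp(D) + (3/2)·1 = 0 ⇒ exp(D) = -3/2
Π_2 = g^(-1/2) · D^(-3/2) · α

["-1/2", "-3/2", "0", "1"]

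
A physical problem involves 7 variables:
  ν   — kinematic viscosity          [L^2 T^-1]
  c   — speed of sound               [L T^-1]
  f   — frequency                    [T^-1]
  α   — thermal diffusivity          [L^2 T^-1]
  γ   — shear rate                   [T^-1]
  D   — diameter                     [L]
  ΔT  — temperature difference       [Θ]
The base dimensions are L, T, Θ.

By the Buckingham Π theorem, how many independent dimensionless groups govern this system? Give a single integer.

4

Write exponents as rows L,T,Θ / cols ν,c,f,α,γ,D,ΔT:
  L: [ 2  1  0  2  0  1  0]
  T: [-1 -1 -1 -1 -1  0  0]
  Θ: [ 0  0  0  0  0  0  1]
Echelon form has 3 nonzero rows (pivots: ν,c,ΔT)
Π count = n − r = 7 − 3 = 4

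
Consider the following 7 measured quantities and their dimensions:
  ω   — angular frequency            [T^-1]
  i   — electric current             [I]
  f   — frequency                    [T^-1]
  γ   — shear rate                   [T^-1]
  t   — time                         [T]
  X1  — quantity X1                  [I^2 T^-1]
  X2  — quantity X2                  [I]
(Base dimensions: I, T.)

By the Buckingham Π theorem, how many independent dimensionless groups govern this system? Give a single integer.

Dimensional matrix (I×T by ω×i×f×γ×t×X1×X2):
  I: [ 0  1  0  0  0  2  1]
  T: [-1  0 -1 -1  1 -1  0]
Echelon form has 2 nonzero rows (pivots: ω,i)
7 vars − rank 2 = 5 Π groups

5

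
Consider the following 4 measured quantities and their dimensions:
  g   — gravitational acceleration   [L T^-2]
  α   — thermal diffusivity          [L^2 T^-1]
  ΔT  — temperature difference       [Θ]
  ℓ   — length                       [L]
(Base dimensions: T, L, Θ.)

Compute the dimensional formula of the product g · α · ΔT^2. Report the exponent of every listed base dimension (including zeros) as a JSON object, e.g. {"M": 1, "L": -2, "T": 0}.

{"T": -3, "L": 3, "Θ": 2}

Exponent matrix [T,L,Θ] × [g,α,ΔT,ℓ]:
  T: [-2 -1  0  0]
  L: [ 1  2  0  1]
  Θ: [ 0  0  1  0]
  [T]: (1)·-2+(1)·-1+(2)·0 = -3
  [L]: (1)·1+(1)·2+(2)·0 = 3
  [Θ]: (1)·0+(1)·0+(2)·1 = 2
⇒ T^-3 L^3 Θ^2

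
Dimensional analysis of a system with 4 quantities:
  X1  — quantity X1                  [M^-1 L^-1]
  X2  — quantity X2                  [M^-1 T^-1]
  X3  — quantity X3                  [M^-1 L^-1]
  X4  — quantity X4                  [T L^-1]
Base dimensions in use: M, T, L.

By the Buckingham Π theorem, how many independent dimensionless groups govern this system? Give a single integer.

2

Write exponents as rows M,T,L / cols X1,X2,X3,X4:
  M: [-1 -1 -1  0]
  T: [ 0 -1  0  1]
  L: [-1  0 -1 -1]
Row reduction gives pivot columns X1,X2; rank = 2
4 vars − rank 2 = 2 Π groups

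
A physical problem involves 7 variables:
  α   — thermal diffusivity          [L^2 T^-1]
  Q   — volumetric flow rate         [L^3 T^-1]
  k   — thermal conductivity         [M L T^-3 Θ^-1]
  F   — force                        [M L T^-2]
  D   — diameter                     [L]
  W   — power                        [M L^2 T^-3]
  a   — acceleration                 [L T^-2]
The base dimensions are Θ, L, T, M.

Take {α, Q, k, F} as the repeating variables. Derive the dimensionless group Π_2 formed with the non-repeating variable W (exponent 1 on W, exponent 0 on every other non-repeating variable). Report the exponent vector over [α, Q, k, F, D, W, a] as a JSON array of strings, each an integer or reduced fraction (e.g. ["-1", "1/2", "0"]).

["-2", "1", "0", "-1", "0", "1", "0"]

Exponent matrix [Θ,L,T,M] × [α,Q,k,F,D,W,a]:
  Θ: [ 0  0 -1  0  0  0  0]
  L: [ 2  3  1  1  1  2  1]
  T: [-1 -1 -3 -2  0 -3 -2]
  M: [ 0  0  1  1  0  1  0]
Row reduction gives pivot columns α,Q,k,F; rank = 4
Repeat: α,Q,k,F; free: D,W,a
RREF:
  r0: [   1    0    0    0   -1    2    5]
  r1: [   0    1    0    0    1   -1   -3]
  r2: [   0    0    1    0    0    0    0]
  r3: [   0    0    0    1    0    1    0]
Fix exponent of W at 1, D at 0, a at 0; solve each RREF row for its pivot's exponent:
  r0: exp(α) + (2)·1 = 0 ⇒ exp(α) = -2
  r1: exp(Q) + (-1)·1 = 0 ⇒ exp(Q) = 1
  r2: exp(k) + (0)·1 = 0 ⇒ exp(k) = 0
  r3: exp(F) + (1)·1 = 0 ⇒ exp(F) = -1
Π_2 = α^-2 · Q · F^-1 · W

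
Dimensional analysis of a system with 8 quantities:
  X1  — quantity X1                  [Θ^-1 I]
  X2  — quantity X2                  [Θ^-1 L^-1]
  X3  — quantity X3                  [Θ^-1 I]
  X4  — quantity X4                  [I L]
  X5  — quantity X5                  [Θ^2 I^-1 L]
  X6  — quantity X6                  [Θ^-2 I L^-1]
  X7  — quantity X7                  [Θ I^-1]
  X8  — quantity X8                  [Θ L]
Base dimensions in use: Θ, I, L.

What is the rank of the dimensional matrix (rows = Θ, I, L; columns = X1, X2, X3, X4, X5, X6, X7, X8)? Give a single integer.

Dimensional matrix (Θ×I×L by X1×X2×X3×X4×X5×X6×X7×X8):
  Θ: [-1 -1 -1  0  2 -2  1  1]
  I: [ 1  0  1  1 -1  1 -1  0]
  L: [ 0 -1  0  1  1 -1  0  1]
RREF → pivots at {X1,X2} ⇒ r = 2

2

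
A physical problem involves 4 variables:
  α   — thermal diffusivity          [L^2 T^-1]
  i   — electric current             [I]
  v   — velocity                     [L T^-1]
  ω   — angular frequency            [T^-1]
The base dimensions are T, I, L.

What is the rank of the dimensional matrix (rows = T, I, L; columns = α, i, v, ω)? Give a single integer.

3

Dimensional matrix (T×I×L by α×i×v×ω):
  T: [-1  0 -1 -1]
  I: [ 0  1  0  0]
  L: [ 2  0  1  0]
Echelon form has 3 nonzero rows (pivots: α,i,v)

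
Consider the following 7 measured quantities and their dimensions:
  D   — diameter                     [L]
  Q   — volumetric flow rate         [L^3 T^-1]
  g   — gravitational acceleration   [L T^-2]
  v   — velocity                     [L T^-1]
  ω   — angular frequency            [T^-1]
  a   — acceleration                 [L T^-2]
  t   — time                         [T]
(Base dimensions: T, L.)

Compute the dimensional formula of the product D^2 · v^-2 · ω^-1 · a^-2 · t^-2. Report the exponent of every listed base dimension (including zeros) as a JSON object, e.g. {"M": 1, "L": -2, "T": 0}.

{"T": 5, "L": -2}

Dimensional matrix (T×L by D×Q×g×v×ω×a×t):
  T: [ 0 -1 -2 -1 -1 -2  1]
  L: [ 1  3  1  1  0  1  0]
  [T]: (2)·0+(-2)·-1+(-1)·-1+(-2)·-2+(-2)·1 = 5
  [L]: (2)·1+(-2)·1+(-1)·0+(-2)·1+(-2)·0 = -2
⇒ T^5 L^-2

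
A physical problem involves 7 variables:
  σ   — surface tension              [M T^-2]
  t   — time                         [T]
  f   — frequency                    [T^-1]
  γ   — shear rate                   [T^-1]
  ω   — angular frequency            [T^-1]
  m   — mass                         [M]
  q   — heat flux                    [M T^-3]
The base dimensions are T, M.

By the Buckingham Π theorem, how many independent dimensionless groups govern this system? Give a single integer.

5

Dimensional matrix (T×M by σ×t×f×γ×ω×m×q):
  T: [-2  1 -1 -1 -1  0 -3]
  M: [ 1  0  0  0  0  1  1]
RREF → pivots at {σ,t} ⇒ r = 2
Π count = n − r = 7 − 2 = 5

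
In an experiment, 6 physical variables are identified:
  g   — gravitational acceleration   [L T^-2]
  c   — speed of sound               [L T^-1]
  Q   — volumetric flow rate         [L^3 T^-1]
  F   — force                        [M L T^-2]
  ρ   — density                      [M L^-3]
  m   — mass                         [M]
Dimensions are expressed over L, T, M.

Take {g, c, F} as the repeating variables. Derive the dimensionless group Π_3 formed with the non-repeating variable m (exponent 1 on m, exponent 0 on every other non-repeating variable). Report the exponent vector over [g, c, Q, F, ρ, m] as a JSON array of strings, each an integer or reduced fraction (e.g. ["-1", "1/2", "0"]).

Write exponents as rows L,T,M / cols g,c,Q,F,ρ,m:
  L: [ 1  1  3  1 -3  0]
  T: [-2 -1 -1 -2  0  0]
  M: [ 0  0  0  1  1  1]
Echelon form has 3 nonzero rows (pivots: g,c,F)
Repeat: g,c,F; free: Q,ρ,m
RREF:
  r0: [   1    0   -2    0    2   -1]
  r1: [   0    1    5    0   -6    0]
  r2: [   0    0    0    1    1    1]
Fix exponent of m at 1, Q at 0, ρ at 0; solve each RREF row for its pivot's exponent:
  r0: exp(g) + (-1)·1 = 0 ⇒ exp(g) = 1
  r1: exp(c) + (0)·1 = 0 ⇒ exp(c) = 0
  r2: exp(F) + (1)·1 = 0 ⇒ exp(F) = -1
Π_3 = g · F^-1 · m

["1", "0", "0", "-1", "0", "1"]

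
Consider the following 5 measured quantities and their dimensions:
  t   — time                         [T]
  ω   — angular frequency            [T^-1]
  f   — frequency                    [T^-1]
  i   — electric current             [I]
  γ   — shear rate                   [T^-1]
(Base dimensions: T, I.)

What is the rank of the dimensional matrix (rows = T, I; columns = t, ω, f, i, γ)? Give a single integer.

Write exponents as rows T,I / cols t,ω,f,i,γ:
  T: [ 1 -1 -1  0 -1]
  I: [ 0  0  0  1  0]
Row reduction gives pivot columns t,i; rank = 2

2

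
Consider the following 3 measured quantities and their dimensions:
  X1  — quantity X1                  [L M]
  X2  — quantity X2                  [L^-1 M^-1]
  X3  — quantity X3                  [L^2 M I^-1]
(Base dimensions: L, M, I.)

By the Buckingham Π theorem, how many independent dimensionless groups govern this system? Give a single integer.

1

Write exponents as rows L,M,I / cols X1,X2,X3:
  L: [ 1 -1  2]
  M: [ 1 -1  1]
  I: [ 0  0 -1]
RREF → pivots at {X1,X3} ⇒ r = 2
3 vars − rank 2 = 1 Π group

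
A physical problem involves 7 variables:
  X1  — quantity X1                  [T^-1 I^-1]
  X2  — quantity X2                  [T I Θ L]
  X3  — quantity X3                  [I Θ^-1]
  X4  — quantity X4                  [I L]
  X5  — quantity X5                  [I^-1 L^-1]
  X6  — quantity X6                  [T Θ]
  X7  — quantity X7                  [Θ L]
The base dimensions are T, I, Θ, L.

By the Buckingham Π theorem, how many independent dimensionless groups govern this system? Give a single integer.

4

Exponent matrix [T,I,Θ,L] × [X1,X2,X3,X4,X5,X6,X7]:
  T: [-1  1  0  0  0  1  0]
  I: [-1  1  1  1 -1  0  0]
  Θ: [ 0  1 -1  0  0  1  1]
  L: [ 0  1  0  1 -1  0  1]
Row reduction gives pivot columns X1,X2,X3; rank = 3
Π count = n − r = 7 − 3 = 4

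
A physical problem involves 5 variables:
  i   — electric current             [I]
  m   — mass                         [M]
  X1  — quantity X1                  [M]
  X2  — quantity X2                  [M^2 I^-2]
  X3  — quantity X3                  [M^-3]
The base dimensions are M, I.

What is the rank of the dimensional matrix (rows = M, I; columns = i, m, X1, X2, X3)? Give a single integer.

Write exponents as rows M,I / cols i,m,X1,X2,X3:
  M: [ 0  1  1  2 -3]
  I: [ 1  0  0 -2  0]
RREF → pivots at {i,m} ⇒ r = 2

2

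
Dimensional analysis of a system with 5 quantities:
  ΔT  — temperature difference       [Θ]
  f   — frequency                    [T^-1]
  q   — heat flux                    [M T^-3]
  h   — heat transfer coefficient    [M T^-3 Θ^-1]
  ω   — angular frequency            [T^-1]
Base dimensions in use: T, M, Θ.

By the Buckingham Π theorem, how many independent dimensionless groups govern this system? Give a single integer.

2

Exponent matrix [T,M,Θ] × [ΔT,f,q,h,ω]:
  T: [ 0 -1 -3 -3 -1]
  M: [ 0  0  1  1  0]
  Θ: [ 1  0  0 -1  0]
Row reduction gives pivot columns ΔT,f,q; rank = 3
Π count = n − r = 5 − 3 = 2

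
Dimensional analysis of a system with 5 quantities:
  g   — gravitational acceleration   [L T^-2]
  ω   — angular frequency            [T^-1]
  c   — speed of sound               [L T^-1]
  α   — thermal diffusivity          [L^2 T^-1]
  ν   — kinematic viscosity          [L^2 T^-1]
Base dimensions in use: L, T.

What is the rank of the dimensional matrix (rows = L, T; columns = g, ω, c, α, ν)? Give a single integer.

2

Dimensional matrix (L×T by g×ω×c×α×ν):
  L: [ 1  0  1  2  2]
  T: [-2 -1 -1 -1 -1]
RREF → pivots at {g,ω} ⇒ r = 2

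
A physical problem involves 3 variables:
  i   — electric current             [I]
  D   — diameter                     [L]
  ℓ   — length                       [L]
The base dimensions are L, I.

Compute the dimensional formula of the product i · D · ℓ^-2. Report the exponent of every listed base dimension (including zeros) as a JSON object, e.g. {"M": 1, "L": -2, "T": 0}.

{"L": -1, "I": 1}

Dimensional matrix (L×I by i×D×ℓ):
  L: [ 0  1  1]
  I: [ 1  0  0]
  [L]: (1)·0+(1)·1+(-2)·1 = -1
  [I]: (1)·1+(1)·0+(-2)·0 = 1
⇒ L^-1 I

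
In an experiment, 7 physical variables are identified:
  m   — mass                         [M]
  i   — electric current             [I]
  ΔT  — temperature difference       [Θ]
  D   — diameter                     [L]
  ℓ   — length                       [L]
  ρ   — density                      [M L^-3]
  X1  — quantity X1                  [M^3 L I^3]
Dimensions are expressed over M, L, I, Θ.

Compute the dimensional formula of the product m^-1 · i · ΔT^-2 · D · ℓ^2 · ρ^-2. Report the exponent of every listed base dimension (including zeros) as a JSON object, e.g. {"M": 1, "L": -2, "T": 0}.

Write exponents as rows M,L,I,Θ / cols m,i,ΔT,D,ℓ,ρ,X1:
  M: [ 1  0  0  0  0  1  3]
  L: [ 0  0  0  1  1 -3  1]
  I: [ 0  1  0  0  0  0  3]
  Θ: [ 0  0  1  0  0  0  0]
  [M]: (-1)·1+(1)·0+(-2)·0+(1)·0+(2)·0+(-2)·1 = -3
  [L]: (-1)·0+(1)·0+(-2)·0+(1)·1+(2)·1+(-2)·-3 = 9
  [I]: (-1)·0+(1)·1+(-2)·0+(1)·0+(2)·0+(-2)·0 = 1
  [Θ]: (-1)·0+(1)·0+(-2)·1+(1)·0+(2)·0+(-2)·0 = -2
⇒ M^-3 L^9 I Θ^-2

{"M": -3, "L": 9, "I": 1, "Θ": -2}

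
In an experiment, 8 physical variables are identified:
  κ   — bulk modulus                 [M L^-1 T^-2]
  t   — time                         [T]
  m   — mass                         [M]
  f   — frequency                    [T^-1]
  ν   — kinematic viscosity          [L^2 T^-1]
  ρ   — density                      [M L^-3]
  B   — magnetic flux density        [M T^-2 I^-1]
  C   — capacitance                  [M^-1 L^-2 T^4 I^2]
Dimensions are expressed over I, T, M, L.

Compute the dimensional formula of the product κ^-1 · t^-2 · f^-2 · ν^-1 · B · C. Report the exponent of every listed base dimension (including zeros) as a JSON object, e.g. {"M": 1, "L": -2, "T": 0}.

Write exponents as rows I,T,M,L / cols κ,t,m,f,ν,ρ,B,C:
  I: [ 0  0  0  0  0  0 -1  2]
  T: [-2  1  0 -1 -1  0 -2  4]
  M: [ 1  0  1  0  0  1  1 -1]
  L: [-1  0  0  0  2 -3  0 -2]
  [I]: (-1)·0+(-2)·0+(-2)·0+(-1)·0+(1)·-1+(1)·2 = 1
  [T]: (-1)·-2+(-2)·1+(-2)·-1+(-1)·-1+(1)·-2+(1)·4 = 5
  [M]: (-1)·1+(-2)·0+(-2)·0+(-1)·0+(1)·1+(1)·-1 = -1
  [L]: (-1)·-1+(-2)·0+(-2)·0+(-1)·2+(1)·0+(1)·-2 = -3
⇒ I T^5 M^-1 L^-3

{"I": 1, "T": 5, "M": -1, "L": -3}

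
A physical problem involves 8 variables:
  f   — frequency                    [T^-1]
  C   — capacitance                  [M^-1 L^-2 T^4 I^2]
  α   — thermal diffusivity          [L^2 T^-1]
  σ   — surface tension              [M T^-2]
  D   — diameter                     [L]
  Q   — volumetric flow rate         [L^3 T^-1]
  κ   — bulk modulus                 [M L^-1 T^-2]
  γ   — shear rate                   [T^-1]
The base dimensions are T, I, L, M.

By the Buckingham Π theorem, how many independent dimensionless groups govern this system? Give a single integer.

4

Write exponents as rows T,I,L,M / cols f,C,α,σ,D,Q,κ,γ:
  T: [-1  4 -1 -2  0 -1 -2 -1]
  I: [ 0  2  0  0  0  0  0  0]
  L: [ 0 -2  2  0  1  3 -1  0]
  M: [ 0 -1  0  1  0  0  1  0]
Row reduction gives pivot columns f,C,α,σ; rank = 4
8 vars − rank 4 = 4 Π groups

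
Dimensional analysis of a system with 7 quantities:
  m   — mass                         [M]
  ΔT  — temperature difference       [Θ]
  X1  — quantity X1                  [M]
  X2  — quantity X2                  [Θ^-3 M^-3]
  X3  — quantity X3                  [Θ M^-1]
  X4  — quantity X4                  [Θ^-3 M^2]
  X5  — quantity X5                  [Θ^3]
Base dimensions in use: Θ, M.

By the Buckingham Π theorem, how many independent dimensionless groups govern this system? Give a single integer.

Write exponents as rows Θ,M / cols m,ΔT,X1,X2,X3,X4,X5:
  Θ: [ 0  1  0 -3  1 -3  3]
  M: [ 1  0  1 -3 -1  2  0]
RREF → pivots at {m,ΔT} ⇒ r = 2
n=7, r=2 ⇒ 5 dimensionless groups

5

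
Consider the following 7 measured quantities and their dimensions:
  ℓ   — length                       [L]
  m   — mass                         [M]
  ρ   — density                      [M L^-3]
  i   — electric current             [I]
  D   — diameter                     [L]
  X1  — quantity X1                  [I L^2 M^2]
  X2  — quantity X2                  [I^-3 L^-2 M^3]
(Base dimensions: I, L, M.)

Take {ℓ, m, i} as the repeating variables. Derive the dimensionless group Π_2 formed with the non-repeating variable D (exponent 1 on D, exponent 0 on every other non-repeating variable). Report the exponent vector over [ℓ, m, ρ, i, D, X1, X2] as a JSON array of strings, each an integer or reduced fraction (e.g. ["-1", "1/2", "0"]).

["-1", "0", "0", "0", "1", "0", "0"]

Exponent matrix [I,L,M] × [ℓ,m,ρ,i,D,X1,X2]:
  I: [ 0  0  0  1  0  1 -3]
  L: [ 1  0 -3  0  1  2 -2]
  M: [ 0  1  1  0  0  2  3]
RREF → pivots at {ℓ,m,i} ⇒ r = 3
Repeat: ℓ,m,i; free: ρ,D,X1,X2
RREF:
  r0: [   1    0   -3    0    1    2   -2]
  r1: [   0    1    1    0    0    2    3]
  r2: [   0    0    0    1    0    1   -3]
Fix exponent of D at 1, ρ at 0, X1 at 0, X2 at 0; solve each RREF row for its pivot's exponent:
  r0: exp(ℓ) + (1)·1 = 0 ⇒ exp(ℓ) = -1
  r1: exp(m) + (0)·1 = 0 ⇒ exp(m) = 0
  r2: exp(i) + (0)·1 = 0 ⇒ exp(i) = 0
Π_2 = ℓ^-1 · D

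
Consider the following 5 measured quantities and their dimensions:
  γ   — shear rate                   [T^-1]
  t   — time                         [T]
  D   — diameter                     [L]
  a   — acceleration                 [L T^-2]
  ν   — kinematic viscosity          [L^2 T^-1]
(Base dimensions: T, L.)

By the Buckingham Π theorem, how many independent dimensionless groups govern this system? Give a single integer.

Exponent matrix [T,L] × [γ,t,D,a,ν]:
  T: [-1  1  0 -2 -1]
  L: [ 0  0  1  1  2]
Row reduction gives pivot columns γ,D; rank = 2
Π count = n − r = 5 − 2 = 3

3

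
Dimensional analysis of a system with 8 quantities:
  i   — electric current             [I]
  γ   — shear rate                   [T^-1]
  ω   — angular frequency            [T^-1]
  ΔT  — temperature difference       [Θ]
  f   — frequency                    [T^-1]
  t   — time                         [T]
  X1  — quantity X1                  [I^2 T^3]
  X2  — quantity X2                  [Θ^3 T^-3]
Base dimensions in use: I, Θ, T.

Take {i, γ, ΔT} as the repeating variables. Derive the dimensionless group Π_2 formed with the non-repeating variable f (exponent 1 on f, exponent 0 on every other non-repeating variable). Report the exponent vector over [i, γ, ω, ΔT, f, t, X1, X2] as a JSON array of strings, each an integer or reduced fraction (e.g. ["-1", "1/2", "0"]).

["0", "-1", "0", "0", "1", "0", "0", "0"]

Dimensional matrix (I×Θ×T by i×γ×ω×ΔT×f×t×X1×X2):
  I: [ 1  0  0  0  0  0  2  0]
  Θ: [ 0  0  0  1  0  0  0  3]
  T: [ 0 -1 -1  0 -1  1  3 -3]
RREF → pivots at {i,γ,ΔT} ⇒ r = 3
Repeat: i,γ,ΔT; free: ω,f,t,X1,X2
RREF:
  r0: [   1    0    0    0    0    0    2    0]
  r1: [   0    1    1    0    1   -1   -3    3]
  r2: [   0    0    0    1    0    0    0    3]
Fix exponent of f at 1, ω at 0, t at 0, X1 at 0, X2 at 0; solve each RREF row for its pivot's exponent:
  r0: exp(i) + (0)·1 = 0 ⇒ exp(i) = 0
  r1: exp(γ) + (1)·1 = 0 ⇒ exp(γ) = -1
  r2: exp(ΔT) + (0)·1 = 0 ⇒ exp(ΔT) = 0
Π_2 = γ^-1 · f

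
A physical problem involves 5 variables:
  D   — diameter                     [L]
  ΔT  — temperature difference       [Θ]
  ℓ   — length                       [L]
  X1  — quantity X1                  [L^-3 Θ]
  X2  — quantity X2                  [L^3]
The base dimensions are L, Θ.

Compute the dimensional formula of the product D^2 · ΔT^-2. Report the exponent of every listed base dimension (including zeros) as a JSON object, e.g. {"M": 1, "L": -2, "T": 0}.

{"L": 2, "Θ": -2}

Exponent matrix [L,Θ] × [D,ΔT,ℓ,X1,X2]:
  L: [ 1  0  1 -3  3]
  Θ: [ 0  1  0  1  0]
  [L]: (2)·1+(-2)·0 = 2
  [Θ]: (2)·0+(-2)·1 = -2
⇒ L^2 Θ^-2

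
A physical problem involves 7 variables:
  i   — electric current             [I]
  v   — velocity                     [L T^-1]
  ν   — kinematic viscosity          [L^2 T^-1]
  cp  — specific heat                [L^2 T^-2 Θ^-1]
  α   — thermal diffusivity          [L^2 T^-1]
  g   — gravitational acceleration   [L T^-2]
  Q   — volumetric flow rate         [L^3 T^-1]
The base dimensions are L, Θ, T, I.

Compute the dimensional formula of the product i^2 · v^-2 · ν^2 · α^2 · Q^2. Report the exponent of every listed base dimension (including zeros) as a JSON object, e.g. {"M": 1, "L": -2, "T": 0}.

Write exponents as rows L,Θ,T,I / cols i,v,ν,cp,α,g,Q:
  L: [ 0  1  2  2  2  1  3]
  Θ: [ 0  0  0 -1  0  0  0]
  T: [ 0 -1 -1 -2 -1 -2 -1]
  I: [ 1  0  0  0  0  0  0]
  [L]: (2)·0+(-2)·1+(2)·2+(2)·2+(2)·3 = 12
  [Θ]: (2)·0+(-2)·0+(2)·0+(2)·0+(2)·0 = 0
  [T]: (2)·0+(-2)·-1+(2)·-1+(2)·-1+(2)·-1 = -4
  [I]: (2)·1+(-2)·0+(2)·0+(2)·0+(2)·0 = 2
⇒ L^12 T^-4 I^2

{"L": 12, "Θ": 0, "T": -4, "I": 2}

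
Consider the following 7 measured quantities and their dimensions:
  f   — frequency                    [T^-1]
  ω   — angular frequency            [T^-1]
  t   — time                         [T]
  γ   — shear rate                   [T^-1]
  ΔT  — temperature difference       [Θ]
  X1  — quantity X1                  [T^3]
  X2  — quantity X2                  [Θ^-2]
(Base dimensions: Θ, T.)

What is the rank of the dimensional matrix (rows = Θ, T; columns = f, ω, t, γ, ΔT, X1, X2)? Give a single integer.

2

Exponent matrix [Θ,T] × [f,ω,t,γ,ΔT,X1,X2]:
  Θ: [ 0  0  0  0  1  0 -2]
  T: [-1 -1  1 -1  0  3  0]
Row reduction gives pivot columns f,ΔT; rank = 2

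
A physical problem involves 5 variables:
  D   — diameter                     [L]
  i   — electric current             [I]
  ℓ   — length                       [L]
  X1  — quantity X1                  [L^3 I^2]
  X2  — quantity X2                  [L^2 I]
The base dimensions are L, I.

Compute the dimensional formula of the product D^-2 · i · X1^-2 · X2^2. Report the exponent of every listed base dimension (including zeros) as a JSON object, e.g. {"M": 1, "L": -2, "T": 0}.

{"L": -4, "I": -1}

Dimensional matrix (L×I by D×i×ℓ×X1×X2):
  L: [ 1  0  1  3  2]
  I: [ 0  1  0  2  1]
  [L]: (-2)·1+(1)·0+(-2)·3+(2)·2 = -4
  [I]: (-2)·0+(1)·1+(-2)·2+(2)·1 = -1
⇒ L^-4 I^-1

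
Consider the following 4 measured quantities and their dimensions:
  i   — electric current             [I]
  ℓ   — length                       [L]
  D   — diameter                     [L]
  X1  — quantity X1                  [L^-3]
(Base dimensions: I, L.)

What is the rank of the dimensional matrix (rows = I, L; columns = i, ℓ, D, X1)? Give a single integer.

2

Dimensional matrix (I×L by i×ℓ×D×X1):
  I: [ 1  0  0  0]
  L: [ 0  1  1 -3]
Row reduction gives pivot columns i,ℓ; rank = 2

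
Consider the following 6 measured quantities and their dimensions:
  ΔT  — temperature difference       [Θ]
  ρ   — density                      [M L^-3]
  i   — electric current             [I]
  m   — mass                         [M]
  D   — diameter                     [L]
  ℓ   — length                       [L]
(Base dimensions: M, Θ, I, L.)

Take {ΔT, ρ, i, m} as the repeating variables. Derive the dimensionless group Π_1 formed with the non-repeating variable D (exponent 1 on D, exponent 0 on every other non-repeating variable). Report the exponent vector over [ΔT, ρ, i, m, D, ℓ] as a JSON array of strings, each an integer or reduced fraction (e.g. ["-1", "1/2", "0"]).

Write exponents as rows M,Θ,I,L / cols ΔT,ρ,i,m,D,ℓ:
  M: [ 0  1  0  1  0  0]
  Θ: [ 1  0  0  0  0  0]
  I: [ 0  0  1  0  0  0]
  L: [ 0 -3  0  0  1  1]
RREF → pivots at {ΔT,ρ,i,m} ⇒ r = 4
Pivot set = {ΔT,ρ,i,m}, free = {D,ℓ}
RREF:
  r0: [   1    0    0    0    0    0]
  r1: [   0    1    0    0 -1/3 -1/3]
  r2: [   0    0    1    0    0    0]
  r3: [   0    0    0    1  1/3  1/3]
Fix exponent of D at 1, ℓ at 0; solve each RREF row for its pivot's exponent:
  r0: exp(ΔT) + (0)·1 = 0 ⇒ exp(ΔT) = 0
  r1: exp(ρ) + (-1/3)·1 = 0 ⇒ exp(ρ) = 1/3
  r2: exp(i) + (0)·1 = 0 ⇒ exp(i) = 0
  r3: exp(m) + (1/3)·1 = 0 ⇒ exp(m) = -1/3
Π_1 = ρ^(1/3) · m^(-1/3) · D

["0", "1/3", "0", "-1/3", "1", "0"]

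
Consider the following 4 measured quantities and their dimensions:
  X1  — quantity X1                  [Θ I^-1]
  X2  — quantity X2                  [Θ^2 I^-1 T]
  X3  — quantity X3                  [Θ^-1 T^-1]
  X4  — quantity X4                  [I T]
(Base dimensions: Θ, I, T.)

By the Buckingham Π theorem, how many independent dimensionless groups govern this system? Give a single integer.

Exponent matrix [Θ,I,T] × [X1,X2,X3,X4]:
  Θ: [ 1  2 -1  0]
  I: [-1 -1  0  1]
  T: [ 0  1 -1  1]
RREF → pivots at {X1,X2} ⇒ r = 2
n=4, r=2 ⇒ 2 dimensionless groups

2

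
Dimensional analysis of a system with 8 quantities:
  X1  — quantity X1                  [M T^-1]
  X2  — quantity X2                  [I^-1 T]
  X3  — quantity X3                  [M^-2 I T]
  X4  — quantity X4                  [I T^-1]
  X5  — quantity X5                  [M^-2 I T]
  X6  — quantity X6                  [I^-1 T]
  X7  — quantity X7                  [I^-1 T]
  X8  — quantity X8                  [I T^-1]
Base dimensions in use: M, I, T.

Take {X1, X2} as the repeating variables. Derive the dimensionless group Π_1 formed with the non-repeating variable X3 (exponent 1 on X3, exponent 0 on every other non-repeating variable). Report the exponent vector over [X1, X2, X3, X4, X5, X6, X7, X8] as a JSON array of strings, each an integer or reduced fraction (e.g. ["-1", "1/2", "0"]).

["2", "1", "1", "0", "0", "0", "0", "0"]

Exponent matrix [M,I,T] × [X1,X2,X3,X4,X5,X6,X7,X8]:
  M: [ 1  0 -2  0 -2  0  0  0]
  I: [ 0 -1  1  1  1 -1 -1  1]
  T: [-1  1  1 -1  1  1  1 -1]
Echelon form has 2 nonzero rows (pivots: X1,X2)
Pivot set = {X1,X2}, free = {X3,X4,X5,X6,X7,X8}
RREF:
  r0: [   1    0   -2    0   -2    0    0    0]
  r1: [   0    1   -1   -1   -1    1    1   -1]
  r2: [   0    0    0    0    0    0    0    0]
Fix exponent of X3 at 1, X4 at 0, X5 at 0, X6 at 0, X7 at 0, X8 at 0; solve each RREF row for its pivot's exponent:
  r0: exp(X1) + (-2)·1 = 0 ⇒ exp(X1) = 2
  r1: exp(X2) + (-1)·1 = 0 ⇒ exp(X2) = 1
Π_1 = X1^2 · X2 · X3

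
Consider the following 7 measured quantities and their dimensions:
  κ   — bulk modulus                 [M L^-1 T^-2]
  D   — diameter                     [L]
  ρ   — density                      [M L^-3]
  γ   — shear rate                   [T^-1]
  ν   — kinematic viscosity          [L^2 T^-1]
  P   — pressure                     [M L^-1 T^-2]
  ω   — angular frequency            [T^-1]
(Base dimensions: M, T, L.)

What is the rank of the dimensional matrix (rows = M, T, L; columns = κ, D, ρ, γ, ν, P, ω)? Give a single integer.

3

Exponent matrix [M,T,L] × [κ,D,ρ,γ,ν,P,ω]:
  M: [ 1  0  1  0  0  1  0]
  T: [-2  0  0 -1 -1 -2 -1]
  L: [-1  1 -3  0  2 -1  0]
RREF → pivots at {κ,D,ρ} ⇒ r = 3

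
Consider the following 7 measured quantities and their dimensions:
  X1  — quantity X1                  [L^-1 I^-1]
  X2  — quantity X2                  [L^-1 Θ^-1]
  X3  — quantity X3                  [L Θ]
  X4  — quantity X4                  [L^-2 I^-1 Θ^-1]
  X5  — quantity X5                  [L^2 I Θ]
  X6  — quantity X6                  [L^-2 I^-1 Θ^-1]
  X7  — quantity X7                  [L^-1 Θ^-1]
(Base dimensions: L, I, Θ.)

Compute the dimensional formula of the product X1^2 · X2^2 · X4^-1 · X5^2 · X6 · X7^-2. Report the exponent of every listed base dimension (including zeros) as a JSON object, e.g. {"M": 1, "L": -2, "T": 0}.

Exponent matrix [L,I,Θ] × [X1,X2,X3,X4,X5,X6,X7]:
  L: [-1 -1  1 -2  2 -2 -1]
  I: [-1  0  0 -1  1 -1  0]
  Θ: [ 0 -1  1 -1  1 -1 -1]
  [L]: (2)·-1+(2)·-1+(-1)·-2+(2)·2+(1)·-2+(-2)·-1 = 2
  [I]: (2)·-1+(2)·0+(-1)·-1+(2)·1+(1)·-1+(-2)·0 = 0
  [Θ]: (2)·0+(2)·-1+(-1)·-1+(2)·1+(1)·-1+(-2)·-1 = 2
⇒ L^2 Θ^2

{"L": 2, "I": 0, "Θ": 2}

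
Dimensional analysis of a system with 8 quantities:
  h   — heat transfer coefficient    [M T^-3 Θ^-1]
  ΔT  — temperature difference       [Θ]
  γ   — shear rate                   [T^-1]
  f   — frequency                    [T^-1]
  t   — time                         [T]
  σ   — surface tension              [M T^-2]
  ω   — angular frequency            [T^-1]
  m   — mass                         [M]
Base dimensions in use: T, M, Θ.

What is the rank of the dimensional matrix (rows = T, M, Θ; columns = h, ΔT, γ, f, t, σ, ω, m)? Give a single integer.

Write exponents as rows T,M,Θ / cols h,ΔT,γ,f,t,σ,ω,m:
  T: [-3  0 -1 -1  1 -2 -1  0]
  M: [ 1  0  0  0  0  1  0  1]
  Θ: [-1  1  0  0  0  0  0  0]
Echelon form has 3 nonzero rows (pivots: h,ΔT,γ)

3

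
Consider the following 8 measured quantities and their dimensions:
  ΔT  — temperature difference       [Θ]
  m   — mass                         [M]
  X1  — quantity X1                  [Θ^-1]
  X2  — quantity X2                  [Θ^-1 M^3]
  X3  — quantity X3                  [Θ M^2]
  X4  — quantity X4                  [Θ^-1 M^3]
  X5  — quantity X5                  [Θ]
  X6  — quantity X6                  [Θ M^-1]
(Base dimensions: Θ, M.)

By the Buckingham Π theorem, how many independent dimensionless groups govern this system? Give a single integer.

Write exponents as rows Θ,M / cols ΔT,m,X1,X2,X3,X4,X5,X6:
  Θ: [ 1  0 -1 -1  1 -1  1  1]
  M: [ 0  1  0  3  2  3  0 -1]
Echelon form has 2 nonzero rows (pivots: ΔT,m)
n=8, r=2 ⇒ 6 dimensionless groups

6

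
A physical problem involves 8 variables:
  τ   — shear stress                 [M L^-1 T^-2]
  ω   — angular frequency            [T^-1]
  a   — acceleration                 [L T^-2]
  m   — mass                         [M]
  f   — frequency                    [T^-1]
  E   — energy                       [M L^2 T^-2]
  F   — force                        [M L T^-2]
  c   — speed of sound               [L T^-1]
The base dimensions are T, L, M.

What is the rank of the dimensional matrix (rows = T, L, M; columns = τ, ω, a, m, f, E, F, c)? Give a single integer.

Dimensional matrix (T×L×M by τ×ω×a×m×f×E×F×c):
  T: [-2 -1 -2  0 -1 -2 -2 -1]
  L: [-1  0  1  0  0  2  1  1]
  M: [ 1  0  0  1  0  1  1  0]
Echelon form has 3 nonzero rows (pivots: τ,ω,a)

3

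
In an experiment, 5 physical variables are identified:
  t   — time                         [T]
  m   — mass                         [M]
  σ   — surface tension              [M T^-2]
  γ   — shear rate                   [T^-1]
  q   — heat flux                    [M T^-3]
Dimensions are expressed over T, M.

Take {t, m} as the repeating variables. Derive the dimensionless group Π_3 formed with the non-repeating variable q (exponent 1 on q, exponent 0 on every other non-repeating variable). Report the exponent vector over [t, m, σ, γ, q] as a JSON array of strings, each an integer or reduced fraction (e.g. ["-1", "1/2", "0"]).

Exponent matrix [T,M] × [t,m,σ,γ,q]:
  T: [ 1  0 -2 -1 -3]
  M: [ 0  1  1  0  1]
Row reduction gives pivot columns t,m; rank = 2
Pivot set = {t,m}, free = {σ,γ,q}
RREF:
  r0: [   1    0   -2   -1   -3]
  r1: [   0    1    1    0    1]
Fix exponent of q at 1, σ at 0, γ at 0; solve each RREF row for its pivot's exponent:
  r0: exp(t) + (-3)·1 = 0 ⇒ exp(t) = 3
  r1: exp(m) + (1)·1 = 0 ⇒ exp(m) = -1
Π_3 = t^3 · m^-1 · q

["3", "-1", "0", "0", "1"]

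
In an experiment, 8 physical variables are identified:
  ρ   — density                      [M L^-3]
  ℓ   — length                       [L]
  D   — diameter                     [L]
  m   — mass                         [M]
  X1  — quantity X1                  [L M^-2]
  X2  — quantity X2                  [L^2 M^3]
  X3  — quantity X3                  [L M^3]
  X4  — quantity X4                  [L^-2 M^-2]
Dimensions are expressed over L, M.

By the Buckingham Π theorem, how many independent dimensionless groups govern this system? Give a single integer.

6

Write exponents as rows L,M / cols ρ,ℓ,D,m,X1,X2,X3,X4:
  L: [-3  1  1  0  1  2  1 -2]
  M: [ 1  0  0  1 -2  3  3 -2]
Echelon form has 2 nonzero rows (pivots: ρ,ℓ)
Π count = n − r = 8 − 2 = 6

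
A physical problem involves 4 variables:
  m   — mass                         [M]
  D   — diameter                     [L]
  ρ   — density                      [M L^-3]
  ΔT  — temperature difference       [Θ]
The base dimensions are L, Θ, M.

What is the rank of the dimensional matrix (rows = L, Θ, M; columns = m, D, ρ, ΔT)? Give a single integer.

3

Dimensional matrix (L×Θ×M by m×D×ρ×ΔT):
  L: [ 0  1 -3  0]
  Θ: [ 0  0  0  1]
  M: [ 1  0  1  0]
Echelon form has 3 nonzero rows (pivots: m,D,ΔT)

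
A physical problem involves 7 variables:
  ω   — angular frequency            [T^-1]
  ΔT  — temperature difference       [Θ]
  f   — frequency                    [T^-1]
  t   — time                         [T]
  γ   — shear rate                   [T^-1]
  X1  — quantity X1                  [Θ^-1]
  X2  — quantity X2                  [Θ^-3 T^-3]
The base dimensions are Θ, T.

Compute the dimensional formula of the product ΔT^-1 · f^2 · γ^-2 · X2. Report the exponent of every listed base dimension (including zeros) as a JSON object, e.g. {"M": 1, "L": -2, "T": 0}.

{"Θ": -4, "T": -3}

Write exponents as rows Θ,T / cols ω,ΔT,f,t,γ,X1,X2:
  Θ: [ 0  1  0  0  0 -1 -3]
  T: [-1  0 -1  1 -1  0 -3]
  [Θ]: (-1)·1+(2)·0+(-2)·0+(1)·-3 = -4
  [T]: (-1)·0+(2)·-1+(-2)·-1+(1)·-3 = -3
⇒ Θ^-4 T^-3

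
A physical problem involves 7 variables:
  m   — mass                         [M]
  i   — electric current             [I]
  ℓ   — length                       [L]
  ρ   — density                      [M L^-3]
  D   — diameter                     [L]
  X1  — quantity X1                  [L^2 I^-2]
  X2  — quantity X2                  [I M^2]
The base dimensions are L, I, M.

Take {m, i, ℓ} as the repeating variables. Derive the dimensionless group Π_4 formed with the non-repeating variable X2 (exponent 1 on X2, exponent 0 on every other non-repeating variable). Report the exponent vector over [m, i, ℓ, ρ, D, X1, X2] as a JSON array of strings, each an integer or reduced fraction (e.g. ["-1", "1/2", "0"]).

["-2", "-1", "0", "0", "0", "0", "1"]

Write exponents as rows L,I,M / cols m,i,ℓ,ρ,D,X1,X2:
  L: [ 0  0  1 -3  1  2  0]
  I: [ 0  1  0  0  0 -2  1]
  M: [ 1  0  0  1  0  0  2]
Echelon form has 3 nonzero rows (pivots: m,i,ℓ)
Pivot set = {m,i,ℓ}, free = {ρ,D,X1,X2}
RREF:
  r0: [   1    0    0    1    0    0    2]
  r1: [   0    1    0    0    0   -2    1]
  r2: [   0    0    1   -3    1    2    0]
Fix exponent of X2 at 1, ρ at 0, D at 0, X1 at 0; solve each RREF row for its pivot's exponent:
  r0: exp(m) + (2)·1 = 0 ⇒ exp(m) = -2
  r1: exp(i) + (1)·1 = 0 ⇒ exp(i) = -1
  r2: exp(ℓ) + (0)·1 = 0 ⇒ exp(ℓ) = 0
Π_4 = m^-2 · i^-1 · X2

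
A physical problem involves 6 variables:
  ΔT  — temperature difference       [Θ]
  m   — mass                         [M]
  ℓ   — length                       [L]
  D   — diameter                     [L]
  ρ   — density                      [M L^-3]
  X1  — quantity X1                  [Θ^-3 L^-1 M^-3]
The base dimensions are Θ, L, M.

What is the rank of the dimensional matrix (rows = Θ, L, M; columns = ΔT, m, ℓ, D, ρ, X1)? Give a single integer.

Exponent matrix [Θ,L,M] × [ΔT,m,ℓ,D,ρ,X1]:
  Θ: [ 1  0  0  0  0 -3]
  L: [ 0  0  1  1 -3 -1]
  M: [ 0  1  0  0  1 -3]
Echelon form has 3 nonzero rows (pivots: ΔT,m,ℓ)

3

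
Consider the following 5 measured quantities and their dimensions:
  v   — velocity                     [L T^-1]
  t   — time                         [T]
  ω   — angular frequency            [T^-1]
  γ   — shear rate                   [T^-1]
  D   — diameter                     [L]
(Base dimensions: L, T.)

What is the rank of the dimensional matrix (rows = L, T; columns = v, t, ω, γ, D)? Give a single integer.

Dimensional matrix (L×T by v×t×ω×γ×D):
  L: [ 1  0  0  0  1]
  T: [-1  1 -1 -1  0]
Row reduction gives pivot columns v,t; rank = 2

2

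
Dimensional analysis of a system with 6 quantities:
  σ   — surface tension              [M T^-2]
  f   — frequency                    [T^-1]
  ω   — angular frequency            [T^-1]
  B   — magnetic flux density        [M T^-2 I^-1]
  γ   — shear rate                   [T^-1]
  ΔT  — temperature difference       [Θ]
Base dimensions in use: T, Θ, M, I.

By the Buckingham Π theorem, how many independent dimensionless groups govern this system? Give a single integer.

2

Write exponents as rows T,Θ,M,I / cols σ,f,ω,B,γ,ΔT:
  T: [-2 -1 -1 -2 -1  0]
  Θ: [ 0  0  0  0  0  1]
  M: [ 1  0  0  1  0  0]
  I: [ 0  0  0 -1  0  0]
Row reduction gives pivot columns σ,f,B,ΔT; rank = 4
6 vars − rank 4 = 2 Π groups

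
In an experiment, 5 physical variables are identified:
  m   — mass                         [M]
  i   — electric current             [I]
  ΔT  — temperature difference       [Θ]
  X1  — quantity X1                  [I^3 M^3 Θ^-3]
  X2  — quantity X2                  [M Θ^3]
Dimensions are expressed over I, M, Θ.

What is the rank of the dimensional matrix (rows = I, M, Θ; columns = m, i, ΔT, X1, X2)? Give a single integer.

Dimensional matrix (I×M×Θ by m×i×ΔT×X1×X2):
  I: [ 0  1  0  3  0]
  M: [ 1  0  0  3  1]
  Θ: [ 0  0  1 -3  3]
Echelon form has 3 nonzero rows (pivots: m,i,ΔT)

3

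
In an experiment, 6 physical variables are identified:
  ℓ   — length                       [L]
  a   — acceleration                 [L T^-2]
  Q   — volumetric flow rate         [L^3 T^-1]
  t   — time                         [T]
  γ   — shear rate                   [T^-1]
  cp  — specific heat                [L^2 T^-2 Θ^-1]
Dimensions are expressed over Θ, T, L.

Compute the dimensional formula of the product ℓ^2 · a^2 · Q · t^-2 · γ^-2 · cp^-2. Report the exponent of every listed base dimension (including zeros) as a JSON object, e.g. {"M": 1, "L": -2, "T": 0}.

{"Θ": 2, "T": -1, "L": 3}

Write exponents as rows Θ,T,L / cols ℓ,a,Q,t,γ,cp:
  Θ: [ 0  0  0  0  0 -1]
  T: [ 0 -2 -1  1 -1 -2]
  L: [ 1  1  3  0  0  2]
  [Θ]: (2)·0+(2)·0+(1)·0+(-2)·0+(-2)·0+(-2)·-1 = 2
  [T]: (2)·0+(2)·-2+(1)·-1+(-2)·1+(-2)·-1+(-2)·-2 = -1
  [L]: (2)·1+(2)·1+(1)·3+(-2)·0+(-2)·0+(-2)·2 = 3
⇒ Θ^2 T^-1 L^3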